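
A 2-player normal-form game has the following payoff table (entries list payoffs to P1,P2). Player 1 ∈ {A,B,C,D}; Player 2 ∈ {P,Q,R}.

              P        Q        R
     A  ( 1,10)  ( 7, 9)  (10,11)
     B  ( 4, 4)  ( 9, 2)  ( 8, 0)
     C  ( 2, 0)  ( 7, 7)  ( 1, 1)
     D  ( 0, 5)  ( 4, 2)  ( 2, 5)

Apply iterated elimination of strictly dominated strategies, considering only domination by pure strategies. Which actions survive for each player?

Survivors P1:{A,B} P2:{P,R}

P1 drop C (B beats it: P:4>2 Q:9>7 R:8>1)
P1 drop D (A beats it: P:1>0 Q:7>4 R:10>2)
P2 drop Q (P beats it: A:10>9 B:4>2)
P1→{A,B} P2→{P,R}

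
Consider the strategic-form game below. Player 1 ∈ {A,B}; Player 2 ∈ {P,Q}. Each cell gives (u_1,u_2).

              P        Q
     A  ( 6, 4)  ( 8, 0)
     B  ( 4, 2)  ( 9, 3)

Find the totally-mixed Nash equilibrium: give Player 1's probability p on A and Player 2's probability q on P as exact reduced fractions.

(p,q) = (1/5, 1/3)

P1 indiff ⇒ q·6+(1-q)·8 = q·4+(1-q)·9 ⇒ q(2) = (1-q)(1) ⇒ q = 1/3
P2 indiff ⇒ p·4+(1-p)·2 = p·0+(1-p)·3 ⇒ p(4) = (1-p)(1) ⇒ p = 1/5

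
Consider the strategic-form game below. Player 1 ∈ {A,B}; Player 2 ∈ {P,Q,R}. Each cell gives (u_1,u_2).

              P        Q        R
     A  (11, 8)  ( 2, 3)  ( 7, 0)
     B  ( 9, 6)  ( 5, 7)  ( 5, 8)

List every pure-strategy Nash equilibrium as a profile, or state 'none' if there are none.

Nash profiles: (A,P)

(A,P): NE
(A,Q): not NE [P1→B gives 5>2; P2→P gives 8>3]
(A,R): not NE [P2→P gives 8>0]
(B,P): not NE [P1→A gives 11>9; P2→R gives 8>6]
(B,Q): not NE [P2→R gives 8>7]
(B,R): not NE [P1→A gives 7>5]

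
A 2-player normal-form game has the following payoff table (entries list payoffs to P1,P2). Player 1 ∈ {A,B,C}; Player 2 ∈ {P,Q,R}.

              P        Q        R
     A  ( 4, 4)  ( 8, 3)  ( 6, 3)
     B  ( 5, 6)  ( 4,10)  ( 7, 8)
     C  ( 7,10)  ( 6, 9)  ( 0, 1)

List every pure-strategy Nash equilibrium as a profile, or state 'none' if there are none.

PSNE = {(C,P)}

(A,P): not NE [P1→C gives 7>4]
(A,Q): not NE [P2→P gives 4>3]
(A,R): not NE [P1→B gives 7>6; P2→P gives 4>3]
(B,P): not NE [P1→C gives 7>5; P2→Q gives 10>6]
(B,Q): not NE [P1→A gives 8>4]
(B,R): not NE [P2→Q gives 10>8]
(C,P): NE
(C,Q): not NE [P1→A gives 8>6; P2→P gives 10>9]
(C,R): not NE [P1→B gives 7>0; P2→P gives 10>1]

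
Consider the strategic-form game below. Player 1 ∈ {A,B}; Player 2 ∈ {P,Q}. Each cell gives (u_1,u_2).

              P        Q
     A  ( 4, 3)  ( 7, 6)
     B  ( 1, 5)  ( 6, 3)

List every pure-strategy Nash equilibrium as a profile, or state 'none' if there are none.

Nash profiles: (A,Q)

(A,P): not NE [P2→Q gives 6>3]
(A,Q): NE
(B,P): not NE [P1→A gives 4>1]
(B,Q): not NE [P1→A gives 7>6; P2→P gives 5>3]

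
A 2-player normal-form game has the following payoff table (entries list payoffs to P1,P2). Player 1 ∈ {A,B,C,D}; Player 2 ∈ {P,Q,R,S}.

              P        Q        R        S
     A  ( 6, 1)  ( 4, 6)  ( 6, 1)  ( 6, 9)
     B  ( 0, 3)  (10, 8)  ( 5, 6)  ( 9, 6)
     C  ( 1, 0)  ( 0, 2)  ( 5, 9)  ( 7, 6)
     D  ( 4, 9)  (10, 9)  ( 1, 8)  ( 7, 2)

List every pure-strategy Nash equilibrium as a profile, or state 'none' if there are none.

NE set: (B,Q), (D,Q)

(A,P): not NE [P2→S gives 9>1]
(A,Q): not NE [P1→D gives 10>4; P2→S gives 9>6]
(A,R): not NE [P2→S gives 9>1]
(A,S): not NE [P1→B gives 9>6]
(B,P): not NE [P1→A gives 6>0; P2→Q gives 8>3]
(B,Q): NE
(B,R): not NE [P1→A gives 6>5; P2→Q gives 8>6]
(B,S): not NE [P2→Q gives 8>6]
(C,P): not NE [P1→A gives 6>1; P2→R gives 9>0]
(C,Q): not NE [P1→D gives 10>0; P2→R gives 9>2]
(C,R): not NE [P1→A gives 6>5]
(C,S): not NE [P1→B gives 9>7; P2→R gives 9>6]
(D,P): not NE [P1→A gives 6>4]
(D,Q): NE
(D,R): not NE [P1→A gives 6>1; P2→Q gives 9>8]
(D,S): not NE [P1→B gives 9>7; P2→Q gives 9>2]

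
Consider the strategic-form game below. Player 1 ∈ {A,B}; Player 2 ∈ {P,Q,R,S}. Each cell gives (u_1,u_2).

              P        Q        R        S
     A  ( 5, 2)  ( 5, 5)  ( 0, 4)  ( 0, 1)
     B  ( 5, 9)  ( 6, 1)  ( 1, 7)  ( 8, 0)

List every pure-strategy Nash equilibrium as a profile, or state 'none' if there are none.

PSNE = {(B,P)}

(A,P): not NE [P2→Q gives 5>2]
(A,Q): not NE [P1→B gives 6>5]
(A,R): not NE [P1→B gives 1>0; P2→Q gives 5>4]
(A,S): not NE [P1→B gives 8>0; P2→Q gives 5>1]
(B,P): NE
(B,Q): not NE [P2→P gives 9>1]
(B,R): not NE [P2→P gives 9>7]
(B,S): not NE [P2→P gives 9>0]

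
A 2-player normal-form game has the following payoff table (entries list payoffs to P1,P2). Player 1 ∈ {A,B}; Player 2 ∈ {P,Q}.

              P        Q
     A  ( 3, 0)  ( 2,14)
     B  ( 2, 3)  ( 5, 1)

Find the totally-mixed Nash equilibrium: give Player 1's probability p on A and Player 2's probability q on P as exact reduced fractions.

p=1/8, q=3/4

P1 indiff ⇒ q·3+(1-q)·2 = q·2+(1-q)·5 ⇒ q(1) = (1-q)(3) ⇒ q = 3/4
P2 indiff ⇒ p·0+(1-p)·3 = p·14+(1-p)·1 ⇒ p(-14) = (1-p)(-2) ⇒ p = 1/8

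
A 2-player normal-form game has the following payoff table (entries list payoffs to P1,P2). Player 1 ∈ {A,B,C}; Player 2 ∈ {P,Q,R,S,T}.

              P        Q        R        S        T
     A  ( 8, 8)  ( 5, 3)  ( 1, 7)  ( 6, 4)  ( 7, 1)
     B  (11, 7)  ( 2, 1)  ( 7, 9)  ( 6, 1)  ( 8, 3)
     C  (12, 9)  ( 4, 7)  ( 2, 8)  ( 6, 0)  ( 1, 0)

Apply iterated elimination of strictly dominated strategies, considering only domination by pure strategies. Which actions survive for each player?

P2 drop Q (P beats it: A:8>3 B:7>1 C:9>7)
P2 drop S (P beats it: A:8>4 B:7>1 C:9>0)
P1 drop A (B beats it: P:11>8 R:7>1 T:8>7)
P2 drop T (P beats it: B:7>3 C:9>0)
P1→{B,C} P2→{P,R}

Remaining: P1:{B,C} P2:{P,R}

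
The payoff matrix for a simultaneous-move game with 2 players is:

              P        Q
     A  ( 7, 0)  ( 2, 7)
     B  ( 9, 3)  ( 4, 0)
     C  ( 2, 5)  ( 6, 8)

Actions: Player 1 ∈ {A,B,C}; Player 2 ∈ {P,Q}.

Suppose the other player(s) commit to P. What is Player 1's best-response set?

BR_1 = {B}

u_1(A vs P) = 7
u_1(B vs P) = 9
u_1(C vs P) = 2
max payoff 9 at {B}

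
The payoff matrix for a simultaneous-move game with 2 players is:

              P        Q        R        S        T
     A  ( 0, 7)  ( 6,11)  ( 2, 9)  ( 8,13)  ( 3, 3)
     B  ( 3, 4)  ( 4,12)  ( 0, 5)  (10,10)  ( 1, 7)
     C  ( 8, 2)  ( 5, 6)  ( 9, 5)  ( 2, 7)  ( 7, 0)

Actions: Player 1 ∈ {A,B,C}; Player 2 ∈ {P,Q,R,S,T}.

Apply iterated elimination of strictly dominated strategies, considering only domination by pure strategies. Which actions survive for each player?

P2 drop P (Q beats it: A:11>7 B:12>4 C:6>2)
P2 drop R (Q beats it: A:11>9 B:12>5 C:6>5)
P2 drop T (Q beats it: A:11>3 B:12>7 C:6>0)
P1 drop C (A beats it: Q:6>5 S:8>2)
P1→{A,B} P2→{Q,S}

IESDS → P1:{A,B} P2:{Q,S}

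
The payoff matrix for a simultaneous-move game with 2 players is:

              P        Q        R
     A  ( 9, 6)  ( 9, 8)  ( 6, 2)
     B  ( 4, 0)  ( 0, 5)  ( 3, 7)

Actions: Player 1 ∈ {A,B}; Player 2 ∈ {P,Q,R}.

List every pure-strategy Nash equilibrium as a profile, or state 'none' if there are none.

NE set: (A,Q)

(A,P): not NE [P2→Q gives 8>6]
(A,Q): NE
(A,R): not NE [P2→Q gives 8>2]
(B,P): not NE [P1→A gives 9>4; P2→R gives 7>0]
(B,Q): not NE [P1→A gives 9>0; P2→R gives 7>5]
(B,R): not NE [P1→A gives 6>3]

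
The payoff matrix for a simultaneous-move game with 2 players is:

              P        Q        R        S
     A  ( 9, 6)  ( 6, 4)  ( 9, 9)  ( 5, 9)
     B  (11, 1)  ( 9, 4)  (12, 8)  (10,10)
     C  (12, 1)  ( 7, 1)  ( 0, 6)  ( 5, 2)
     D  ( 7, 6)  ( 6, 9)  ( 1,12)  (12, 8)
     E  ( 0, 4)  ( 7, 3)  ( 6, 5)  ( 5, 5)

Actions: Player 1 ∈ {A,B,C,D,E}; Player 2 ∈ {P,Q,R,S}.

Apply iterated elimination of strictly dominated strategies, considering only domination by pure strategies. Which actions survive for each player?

P1 drop A (B beats it: P:11>9 Q:9>6 R:12>9 S:10>5)
P1 drop E (B beats it: P:11>0 Q:9>7 R:12>6 S:10>5)
P2 drop P (R beats it: B:8>1 C:6>1 D:12>6)
P1 drop C (B beats it: Q:9>7 R:12>0 S:10>5)
P2 drop Q (R beats it: B:8>4 D:12>9)
P1→{B,D} P2→{R,S}

Survivors P1:{B,D} P2:{R,S}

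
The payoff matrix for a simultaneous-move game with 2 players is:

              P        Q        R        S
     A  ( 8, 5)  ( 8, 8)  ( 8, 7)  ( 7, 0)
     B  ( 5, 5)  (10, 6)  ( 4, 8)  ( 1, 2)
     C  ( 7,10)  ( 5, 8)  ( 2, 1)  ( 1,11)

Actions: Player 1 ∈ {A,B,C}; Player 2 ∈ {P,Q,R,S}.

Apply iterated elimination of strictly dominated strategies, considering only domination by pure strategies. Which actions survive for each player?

Survivors P1:{A,B} P2:{Q,R}

P1 drop C (A beats it: P:8>7 Q:8>5 R:8>2 S:7>1)
P2 drop P (Q beats it: A:8>5 B:6>5)
P2 drop S (Q beats it: A:8>0 B:6>2)
P1→{A,B} P2→{Q,R}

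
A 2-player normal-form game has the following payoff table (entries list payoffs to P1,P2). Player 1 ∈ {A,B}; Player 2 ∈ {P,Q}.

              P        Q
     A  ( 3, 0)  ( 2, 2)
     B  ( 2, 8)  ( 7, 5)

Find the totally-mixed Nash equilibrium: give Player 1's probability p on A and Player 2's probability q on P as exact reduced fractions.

P1 indiff ⇒ q·3+(1-q)·2 = q·2+(1-q)·7 ⇒ q(1) = (1-q)(5) ⇒ q = 5/6
P2 indiff ⇒ p·0+(1-p)·8 = p·2+(1-p)·5 ⇒ p(-2) = (1-p)(-3) ⇒ p = 3/5

(p,q) = (3/5, 5/6)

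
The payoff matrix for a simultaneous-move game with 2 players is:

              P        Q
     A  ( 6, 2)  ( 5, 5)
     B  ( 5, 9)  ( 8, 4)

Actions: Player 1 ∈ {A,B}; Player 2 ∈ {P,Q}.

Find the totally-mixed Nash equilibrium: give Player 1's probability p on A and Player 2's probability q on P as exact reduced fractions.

p=5/8, q=3/4

P1 indiff ⇒ q·6+(1-q)·5 = q·5+(1-q)·8 ⇒ q(1) = (1-q)(3) ⇒ q = 3/4
P2 indiff ⇒ p·2+(1-p)·9 = p·5+(1-p)·4 ⇒ p(-3) = (1-p)(-5) ⇒ p = 5/8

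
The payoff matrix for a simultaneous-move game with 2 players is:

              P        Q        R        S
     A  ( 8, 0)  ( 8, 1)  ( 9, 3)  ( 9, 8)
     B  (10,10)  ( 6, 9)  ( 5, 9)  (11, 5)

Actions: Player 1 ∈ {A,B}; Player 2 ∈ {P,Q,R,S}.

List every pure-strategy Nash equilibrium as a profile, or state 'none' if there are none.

PSNE = {(B,P)}

(A,P): not NE [P1→B gives 10>8; P2→S gives 8>0]
(A,Q): not NE [P2→S gives 8>1]
(A,R): not NE [P2→S gives 8>3]
(A,S): not NE [P1→B gives 11>9]
(B,P): NE
(B,Q): not NE [P1→A gives 8>6; P2→P gives 10>9]
(B,R): not NE [P1→A gives 9>5; P2→P gives 10>9]
(B,S): not NE [P2→P gives 10>5]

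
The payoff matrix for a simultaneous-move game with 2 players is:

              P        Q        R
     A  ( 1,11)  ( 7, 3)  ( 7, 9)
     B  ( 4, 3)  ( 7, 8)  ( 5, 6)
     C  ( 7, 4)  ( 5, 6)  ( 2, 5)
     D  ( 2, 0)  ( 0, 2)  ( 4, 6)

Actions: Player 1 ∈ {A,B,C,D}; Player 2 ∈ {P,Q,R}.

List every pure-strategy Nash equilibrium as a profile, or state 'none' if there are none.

(A,P): not NE [P1→C gives 7>1]
(A,Q): not NE [P2→P gives 11>3]
(A,R): not NE [P2→P gives 11>9]
(B,P): not NE [P1→C gives 7>4; P2→Q gives 8>3]
(B,Q): NE
(B,R): not NE [P1→A gives 7>5; P2→Q gives 8>6]
(C,P): not NE [P2→Q gives 6>4]
(C,Q): not NE [P1→B gives 7>5]
(C,R): not NE [P1→A gives 7>2; P2→Q gives 6>5]
(D,P): not NE [P1→C gives 7>2; P2→R gives 6>0]
(D,Q): not NE [P1→B gives 7>0; P2→R gives 6>2]
(D,R): not NE [P1→A gives 7>4]

PSNE = {(B,Q)}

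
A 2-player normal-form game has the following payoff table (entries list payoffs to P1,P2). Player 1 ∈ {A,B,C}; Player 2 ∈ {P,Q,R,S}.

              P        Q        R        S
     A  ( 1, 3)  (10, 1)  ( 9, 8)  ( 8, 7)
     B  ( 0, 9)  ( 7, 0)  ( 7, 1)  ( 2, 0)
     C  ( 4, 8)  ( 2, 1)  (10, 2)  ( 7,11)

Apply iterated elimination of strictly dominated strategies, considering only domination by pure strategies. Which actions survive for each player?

P1 drop B (A beats it: P:1>0 Q:10>7 R:9>7 S:8>2)
P2 drop P (S beats it: A:7>3 C:11>8)
P2 drop Q (R beats it: A:8>1 C:2>1)
P1→{A,C} P2→{R,S}

Survivors P1:{A,C} P2:{R,S}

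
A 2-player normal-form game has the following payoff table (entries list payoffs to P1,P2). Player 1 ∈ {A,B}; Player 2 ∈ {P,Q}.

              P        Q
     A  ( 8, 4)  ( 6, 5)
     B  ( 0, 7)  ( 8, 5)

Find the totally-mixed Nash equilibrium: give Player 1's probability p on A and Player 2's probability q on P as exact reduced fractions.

P1 indiff ⇒ q·8+(1-q)·6 = q·0+(1-q)·8 ⇒ q(8) = (1-q)(2) ⇒ q = 1/5
P2 indiff ⇒ p·4+(1-p)·7 = p·5+(1-p)·5 ⇒ p(-1) = (1-p)(-2) ⇒ p = 2/3

P1 mixes 2/3 on A; P2 mixes 1/5 on P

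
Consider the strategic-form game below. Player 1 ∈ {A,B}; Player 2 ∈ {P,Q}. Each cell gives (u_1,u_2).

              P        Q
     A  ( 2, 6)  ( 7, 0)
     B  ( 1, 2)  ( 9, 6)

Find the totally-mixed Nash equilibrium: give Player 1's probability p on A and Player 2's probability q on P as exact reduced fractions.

p=2/5, q=2/3

P1 indiff ⇒ q·2+(1-q)·7 = q·1+(1-q)·9 ⇒ q(1) = (1-q)(2) ⇒ q = 2/3
P2 indiff ⇒ p·6+(1-p)·2 = p·0+(1-p)·6 ⇒ p(6) = (1-p)(4) ⇒ p = 2/5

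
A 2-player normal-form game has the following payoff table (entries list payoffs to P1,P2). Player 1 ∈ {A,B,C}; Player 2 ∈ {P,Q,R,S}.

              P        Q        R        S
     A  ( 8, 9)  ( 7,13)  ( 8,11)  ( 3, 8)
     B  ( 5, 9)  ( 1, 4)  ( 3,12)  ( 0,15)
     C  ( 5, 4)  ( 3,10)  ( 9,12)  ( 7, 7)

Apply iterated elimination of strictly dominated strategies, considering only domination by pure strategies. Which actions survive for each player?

Survivors P1:{A,C} P2:{Q,R}

P1 drop B (A beats it: P:8>5 Q:7>1 R:8>3 S:3>0)
P2 drop P (Q beats it: A:13>9 C:10>4)
P2 drop S (Q beats it: A:13>8 C:10>7)
P1→{A,C} P2→{Q,R}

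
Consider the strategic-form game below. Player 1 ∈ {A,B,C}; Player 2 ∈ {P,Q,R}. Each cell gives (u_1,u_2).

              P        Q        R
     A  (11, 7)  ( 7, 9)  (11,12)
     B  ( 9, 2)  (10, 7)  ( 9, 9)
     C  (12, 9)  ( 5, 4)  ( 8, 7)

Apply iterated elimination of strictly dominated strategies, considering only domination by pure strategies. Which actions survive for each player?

P2 drop Q (R beats it: A:12>9 B:9>7 C:7>4)
P1 drop B (A beats it: P:11>9 R:11>9)
P1→{A,C} P2→{P,R}

IESDS → P1:{A,C} P2:{P,R}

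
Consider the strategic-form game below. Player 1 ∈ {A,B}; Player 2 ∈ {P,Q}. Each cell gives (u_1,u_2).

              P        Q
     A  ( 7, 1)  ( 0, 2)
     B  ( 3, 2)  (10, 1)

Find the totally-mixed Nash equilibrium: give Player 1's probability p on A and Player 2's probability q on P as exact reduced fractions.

p=1/2, q=5/7

P1 indiff ⇒ q·7+(1-q)·0 = q·3+(1-q)·10 ⇒ q(4) = (1-q)(10) ⇒ q = 5/7
P2 indiff ⇒ p·1+(1-p)·2 = p·2+(1-p)·1 ⇒ p(-1) = (1-p)(-1) ⇒ p = 1/2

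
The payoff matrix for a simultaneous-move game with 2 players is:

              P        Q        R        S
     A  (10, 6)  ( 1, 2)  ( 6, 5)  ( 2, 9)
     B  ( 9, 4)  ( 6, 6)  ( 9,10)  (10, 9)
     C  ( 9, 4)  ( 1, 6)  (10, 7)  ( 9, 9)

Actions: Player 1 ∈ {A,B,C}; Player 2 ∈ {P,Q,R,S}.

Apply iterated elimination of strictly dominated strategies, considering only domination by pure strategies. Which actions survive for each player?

Survivors P1:{B,C} P2:{R,S}

P2 drop P (S beats it: A:9>6 B:9>4 C:9>4)
P1 drop A (B beats it: Q:6>1 R:9>6 S:10>2)
P2 drop Q (R beats it: B:10>6 C:7>6)
P1→{B,C} P2→{R,S}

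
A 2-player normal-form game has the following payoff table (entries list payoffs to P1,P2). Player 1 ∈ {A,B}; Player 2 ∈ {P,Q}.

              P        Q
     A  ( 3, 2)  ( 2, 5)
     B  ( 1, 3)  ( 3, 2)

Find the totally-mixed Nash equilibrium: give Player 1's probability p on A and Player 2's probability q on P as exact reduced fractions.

p=1/4, q=1/3

P1 indiff ⇒ q·3+(1-q)·2 = q·1+(1-q)·3 ⇒ q(2) = (1-q)(1) ⇒ q = 1/3
P2 indiff ⇒ p·2+(1-p)·3 = p·5+(1-p)·2 ⇒ p(-3) = (1-p)(-1) ⇒ p = 1/4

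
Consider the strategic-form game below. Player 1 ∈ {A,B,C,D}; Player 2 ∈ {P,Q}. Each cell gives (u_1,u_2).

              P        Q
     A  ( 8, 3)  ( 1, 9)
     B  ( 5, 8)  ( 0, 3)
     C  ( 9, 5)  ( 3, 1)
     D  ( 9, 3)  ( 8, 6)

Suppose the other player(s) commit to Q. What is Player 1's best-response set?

u_1(A vs Q) = 1
u_1(B vs Q) = 0
u_1(C vs Q) = 3
u_1(D vs Q) = 8
max payoff 8 at {D}

argmax u_1 = {D}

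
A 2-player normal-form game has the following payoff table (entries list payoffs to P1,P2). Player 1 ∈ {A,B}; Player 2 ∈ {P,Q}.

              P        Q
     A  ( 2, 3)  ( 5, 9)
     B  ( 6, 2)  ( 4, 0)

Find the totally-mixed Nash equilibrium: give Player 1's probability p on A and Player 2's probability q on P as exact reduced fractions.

P1 indiff ⇒ q·2+(1-q)·5 = q·6+(1-q)·4 ⇒ q(-4) = (1-q)(-1) ⇒ q = 1/5
P2 indiff ⇒ p·3+(1-p)·2 = p·9+(1-p)·0 ⇒ p(-6) = (1-p)(-2) ⇒ p = 1/4

P1 mixes 1/4 on A; P2 mixes 1/5 on P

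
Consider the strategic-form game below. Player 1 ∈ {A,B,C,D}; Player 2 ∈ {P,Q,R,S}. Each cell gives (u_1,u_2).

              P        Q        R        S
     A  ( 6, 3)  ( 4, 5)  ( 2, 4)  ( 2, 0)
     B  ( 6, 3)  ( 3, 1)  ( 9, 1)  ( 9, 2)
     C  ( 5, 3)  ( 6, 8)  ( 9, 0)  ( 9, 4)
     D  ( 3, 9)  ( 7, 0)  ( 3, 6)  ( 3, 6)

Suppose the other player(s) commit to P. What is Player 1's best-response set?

P1 best: {A,B}

u_1(A vs P) = 6
u_1(B vs P) = 6
u_1(C vs P) = 5
u_1(D vs P) = 3
max payoff 6 at {A,B}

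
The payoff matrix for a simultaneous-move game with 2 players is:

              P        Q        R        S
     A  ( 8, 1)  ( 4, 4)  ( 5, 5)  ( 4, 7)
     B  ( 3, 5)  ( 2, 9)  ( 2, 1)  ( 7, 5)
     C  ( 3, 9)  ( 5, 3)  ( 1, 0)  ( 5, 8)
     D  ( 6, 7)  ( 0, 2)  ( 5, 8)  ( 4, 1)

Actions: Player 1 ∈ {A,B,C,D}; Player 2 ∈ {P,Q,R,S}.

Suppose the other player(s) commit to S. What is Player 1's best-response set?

u_1(A vs S) = 4
u_1(B vs S) = 7
u_1(C vs S) = 5
u_1(D vs S) = 4
max payoff 7 at {B}

P1 best: {B}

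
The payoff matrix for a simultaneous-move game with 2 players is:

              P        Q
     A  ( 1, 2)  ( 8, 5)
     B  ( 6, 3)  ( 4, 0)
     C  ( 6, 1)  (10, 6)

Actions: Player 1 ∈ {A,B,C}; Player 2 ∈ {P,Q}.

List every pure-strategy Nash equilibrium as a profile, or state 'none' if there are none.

(A,P): not NE [P1→C gives 6>1; P2→Q gives 5>2]
(A,Q): not NE [P1→C gives 10>8]
(B,P): NE
(B,Q): not NE [P1→C gives 10>4; P2→P gives 3>0]
(C,P): not NE [P2→Q gives 6>1]
(C,Q): NE

NE set: (B,P), (C,Q)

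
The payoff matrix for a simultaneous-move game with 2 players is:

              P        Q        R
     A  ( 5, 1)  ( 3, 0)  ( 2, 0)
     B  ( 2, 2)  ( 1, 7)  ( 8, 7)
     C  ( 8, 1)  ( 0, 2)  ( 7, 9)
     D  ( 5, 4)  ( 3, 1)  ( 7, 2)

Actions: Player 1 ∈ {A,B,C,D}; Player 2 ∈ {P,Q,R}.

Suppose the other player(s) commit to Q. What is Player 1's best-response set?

argmax u_1 = {A,D}

u_1(A vs Q) = 3
u_1(B vs Q) = 1
u_1(C vs Q) = 0
u_1(D vs Q) = 3
max payoff 3 at {A,D}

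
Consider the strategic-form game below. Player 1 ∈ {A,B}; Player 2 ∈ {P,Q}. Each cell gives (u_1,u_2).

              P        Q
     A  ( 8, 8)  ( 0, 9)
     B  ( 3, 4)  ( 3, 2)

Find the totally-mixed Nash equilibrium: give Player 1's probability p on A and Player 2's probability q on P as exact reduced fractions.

P1 indiff ⇒ q·8+(1-q)·0 = q·3+(1-q)·3 ⇒ q(5) = (1-q)(3) ⇒ q = 3/8
P2 indiff ⇒ p·8+(1-p)·4 = p·9+(1-p)·2 ⇒ p(-1) = (1-p)(-2) ⇒ p = 2/3

P1 mixes 2/3 on A; P2 mixes 3/8 on P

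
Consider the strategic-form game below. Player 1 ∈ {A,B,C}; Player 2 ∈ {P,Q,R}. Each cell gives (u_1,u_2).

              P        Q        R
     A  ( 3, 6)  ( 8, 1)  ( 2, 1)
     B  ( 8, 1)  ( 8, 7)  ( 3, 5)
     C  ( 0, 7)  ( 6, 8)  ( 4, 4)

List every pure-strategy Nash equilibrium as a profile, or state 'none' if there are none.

(A,P): not NE [P1→B gives 8>3]
(A,Q): not NE [P2→P gives 6>1]
(A,R): not NE [P1→C gives 4>2; P2→P gives 6>1]
(B,P): not NE [P2→Q gives 7>1]
(B,Q): NE
(B,R): not NE [P1→C gives 4>3; P2→Q gives 7>5]
(C,P): not NE [P1→B gives 8>0; P2→Q gives 8>7]
(C,Q): not NE [P1→B gives 8>6]
(C,R): not NE [P2→Q gives 8>4]

NE set: (B,Q)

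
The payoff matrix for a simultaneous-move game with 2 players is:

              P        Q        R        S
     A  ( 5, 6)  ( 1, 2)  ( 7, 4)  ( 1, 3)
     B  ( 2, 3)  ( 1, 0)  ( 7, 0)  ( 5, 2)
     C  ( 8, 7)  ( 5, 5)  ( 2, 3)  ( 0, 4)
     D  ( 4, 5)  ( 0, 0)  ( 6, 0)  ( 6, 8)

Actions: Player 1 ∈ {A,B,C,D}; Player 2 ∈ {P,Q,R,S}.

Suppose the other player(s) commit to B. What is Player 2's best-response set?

BR_2 = {P}

u_2(P vs B) = 3
u_2(Q vs B) = 0
u_2(R vs B) = 0
u_2(S vs B) = 2
max payoff 3 at {P}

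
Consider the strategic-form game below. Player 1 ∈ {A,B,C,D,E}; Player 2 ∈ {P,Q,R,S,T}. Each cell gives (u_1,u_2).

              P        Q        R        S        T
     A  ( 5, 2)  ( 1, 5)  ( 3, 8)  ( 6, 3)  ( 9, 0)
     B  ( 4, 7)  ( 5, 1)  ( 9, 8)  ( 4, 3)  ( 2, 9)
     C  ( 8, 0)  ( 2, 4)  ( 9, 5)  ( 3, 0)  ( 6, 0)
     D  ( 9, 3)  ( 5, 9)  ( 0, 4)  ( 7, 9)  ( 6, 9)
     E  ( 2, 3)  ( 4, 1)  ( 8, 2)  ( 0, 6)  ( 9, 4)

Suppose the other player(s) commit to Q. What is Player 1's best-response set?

BR_1 = {B,D}

u_1(A vs Q) = 1
u_1(B vs Q) = 5
u_1(C vs Q) = 2
u_1(D vs Q) = 5
u_1(E vs Q) = 4
max payoff 5 at {B,D}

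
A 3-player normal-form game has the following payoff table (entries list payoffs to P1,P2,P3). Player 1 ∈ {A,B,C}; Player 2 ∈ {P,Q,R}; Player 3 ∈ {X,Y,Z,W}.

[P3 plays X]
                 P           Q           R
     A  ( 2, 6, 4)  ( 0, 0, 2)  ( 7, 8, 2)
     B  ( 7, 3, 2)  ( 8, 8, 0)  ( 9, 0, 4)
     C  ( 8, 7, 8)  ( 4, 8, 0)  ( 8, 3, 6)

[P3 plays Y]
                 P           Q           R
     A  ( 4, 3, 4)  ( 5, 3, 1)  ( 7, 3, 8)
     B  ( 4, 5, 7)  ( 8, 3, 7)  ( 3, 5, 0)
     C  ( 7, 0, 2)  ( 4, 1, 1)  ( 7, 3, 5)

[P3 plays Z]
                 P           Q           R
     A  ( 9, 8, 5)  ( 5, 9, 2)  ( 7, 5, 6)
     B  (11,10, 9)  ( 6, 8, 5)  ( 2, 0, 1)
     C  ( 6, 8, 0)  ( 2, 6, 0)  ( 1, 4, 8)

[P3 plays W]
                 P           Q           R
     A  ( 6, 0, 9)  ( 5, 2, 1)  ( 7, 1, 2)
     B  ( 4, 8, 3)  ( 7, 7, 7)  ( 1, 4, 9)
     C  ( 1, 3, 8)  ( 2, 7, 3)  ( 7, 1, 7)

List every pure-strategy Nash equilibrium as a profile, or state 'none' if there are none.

(A,P,X): not NE [P1→C gives 8>2; P2→R gives 8>6; P3→W gives 9>4]
(A,P,Y): not NE [P1→C gives 7>4; P3→W gives 9>4]
(A,P,Z): not NE [P1→B gives 11>9; P2→Q gives 9>8; P3→W gives 9>5]
(A,P,W): not NE [P2→Q gives 2>0]
(A,Q,X): not NE [P1→B gives 8>0; P2→R gives 8>0]
(A,Q,Y): not NE [P1→B gives 8>5; P3→Z gives 2>1]
(A,Q,Z): not NE [P1→B gives 6>5]
(A,Q,W): not NE [P1→B gives 7>5; P3→Z gives 2>1]
(A,R,X): not NE [P1→B gives 9>7; P3→Y gives 8>2]
(A,R,Y): NE
(A,R,Z): not NE [P2→Q gives 9>5; P3→Y gives 8>6]
(A,R,W): not NE [P2→Q gives 2>1; P3→Y gives 8>2]
(B,P,X): not NE [P1→C gives 8>7; P2→Q gives 8>3; P3→Z gives 9>2]
(B,P,Y): not NE [P1→C gives 7>4; P3→Z gives 9>7]
(B,P,Z): NE
(B,P,W): not NE [P1→A gives 6>4; P3→Z gives 9>3]
(B,Q,X): not NE [P3→W gives 7>0]
(B,Q,Y): not NE [P2→R gives 5>3]
(B,Q,Z): not NE [P2→P gives 10>8; P3→W gives 7>5]
(B,Q,W): not NE [P2→P gives 8>7]
(B,R,X): not NE [P2→Q gives 8>0; P3→W gives 9>4]
(B,R,Y): not NE [P1→C gives 7>3; P3→W gives 9>0]
(B,R,Z): not NE [P1→A gives 7>2; P2→P gives 10>0; P3→W gives 9>1]
(B,R,W): not NE [P1→C gives 7>1; P2→P gives 8>4]
(C,P,X): not NE [P2→Q gives 8>7]
(C,P,Y): not NE [P2→R gives 3>0; P3→W gives 8>2]
(C,P,Z): not NE [P1→B gives 11>6; P3→W gives 8>0]
(C,P,W): not NE [P1→A gives 6>1; P2→Q gives 7>3]
(C,Q,X): not NE [P1→B gives 8>4; P3→W gives 3>0]
(C,Q,Y): not NE [P1→B gives 8>4; P2→R gives 3>1; P3→W gives 3>1]
(C,Q,Z): not NE [P1→B gives 6>2; P2→P gives 8>6; P3→W gives 3>0]
(C,Q,W): not NE [P1→B gives 7>2]
(C,R,X): not NE [P1→B gives 9>8; P2→Q gives 8>3; P3→Z gives 8>6]
(C,R,Y): not NE [P3→Z gives 8>5]
(C,R,Z): not NE [P1→A gives 7>1; P2→P gives 8>4]
(C,R,W): not NE [P2→Q gives 7>1; P3→Z gives 8>7]

Nash profiles: (A,R,Y), (B,P,Z)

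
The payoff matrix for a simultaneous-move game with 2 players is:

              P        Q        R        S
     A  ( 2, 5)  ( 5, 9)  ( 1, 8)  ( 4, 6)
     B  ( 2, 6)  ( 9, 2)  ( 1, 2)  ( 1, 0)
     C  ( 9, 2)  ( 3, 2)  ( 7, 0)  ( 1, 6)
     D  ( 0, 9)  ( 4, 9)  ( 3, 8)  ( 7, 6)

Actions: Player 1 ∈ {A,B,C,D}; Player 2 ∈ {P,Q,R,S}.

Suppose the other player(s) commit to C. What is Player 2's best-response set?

u_2(P vs C) = 2
u_2(Q vs C) = 2
u_2(R vs C) = 0
u_2(S vs C) = 6
max payoff 6 at {S}

P2 best: {S}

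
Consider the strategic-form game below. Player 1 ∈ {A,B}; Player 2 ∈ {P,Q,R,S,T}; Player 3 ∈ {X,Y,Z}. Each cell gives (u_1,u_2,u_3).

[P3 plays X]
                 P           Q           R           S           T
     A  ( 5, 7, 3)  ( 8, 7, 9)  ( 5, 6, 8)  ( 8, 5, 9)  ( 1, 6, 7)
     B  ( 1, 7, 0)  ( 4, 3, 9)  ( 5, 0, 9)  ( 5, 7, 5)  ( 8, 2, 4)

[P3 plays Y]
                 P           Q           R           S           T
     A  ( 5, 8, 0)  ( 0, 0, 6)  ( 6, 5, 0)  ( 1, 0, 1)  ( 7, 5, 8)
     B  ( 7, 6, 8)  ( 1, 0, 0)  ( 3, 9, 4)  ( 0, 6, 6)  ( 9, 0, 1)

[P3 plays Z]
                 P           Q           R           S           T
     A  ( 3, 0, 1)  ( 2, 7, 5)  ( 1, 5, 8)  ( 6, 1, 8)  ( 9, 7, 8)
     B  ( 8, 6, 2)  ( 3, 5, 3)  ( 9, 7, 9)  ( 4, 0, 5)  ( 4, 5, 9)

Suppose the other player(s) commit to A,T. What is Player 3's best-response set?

BR_3 = {Y,Z}

u_3(X vs A,T) = 7
u_3(Y vs A,T) = 8
u_3(Z vs A,T) = 8
max payoff 8 at {Y,Z}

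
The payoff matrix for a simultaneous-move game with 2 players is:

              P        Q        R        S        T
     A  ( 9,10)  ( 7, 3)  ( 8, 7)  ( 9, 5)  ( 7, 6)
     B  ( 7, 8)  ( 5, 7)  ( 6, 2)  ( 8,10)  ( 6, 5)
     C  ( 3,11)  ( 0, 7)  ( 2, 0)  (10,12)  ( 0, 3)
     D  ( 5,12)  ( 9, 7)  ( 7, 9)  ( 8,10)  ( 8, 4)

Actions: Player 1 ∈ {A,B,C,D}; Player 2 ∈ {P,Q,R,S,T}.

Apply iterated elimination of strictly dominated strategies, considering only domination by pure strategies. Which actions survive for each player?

P1 drop B (A beats it: P:9>7 Q:7>5 R:8>6 S:9>8 T:7>6)
P2 drop Q (P beats it: A:10>3 C:11>7 D:12>7)
P2 drop R (P beats it: A:10>7 C:11>0 D:12>9)
P2 drop T (P beats it: A:10>6 C:11>3 D:12>4)
P1 drop D (A beats it: P:9>5 S:9>8)
P1→{A,C} P2→{P,S}

Remaining: P1:{A,C} P2:{P,S}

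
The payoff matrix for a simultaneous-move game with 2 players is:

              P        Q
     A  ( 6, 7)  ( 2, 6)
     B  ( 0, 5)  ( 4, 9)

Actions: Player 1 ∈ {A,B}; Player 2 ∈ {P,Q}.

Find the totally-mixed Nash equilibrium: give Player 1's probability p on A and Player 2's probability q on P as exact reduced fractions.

P1 indiff ⇒ q·6+(1-q)·2 = q·0+(1-q)·4 ⇒ q(6) = (1-q)(2) ⇒ q = 1/4
P2 indiff ⇒ p·7+(1-p)·5 = p·6+(1-p)·9 ⇒ p(1) = (1-p)(4) ⇒ p = 4/5

P1 mixes 4/5 on A; P2 mixes 1/4 on P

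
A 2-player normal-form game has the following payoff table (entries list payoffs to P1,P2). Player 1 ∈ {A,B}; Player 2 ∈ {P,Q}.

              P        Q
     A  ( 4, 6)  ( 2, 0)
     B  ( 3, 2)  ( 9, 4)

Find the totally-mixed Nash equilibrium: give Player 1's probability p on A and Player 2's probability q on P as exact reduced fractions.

P1 indiff ⇒ q·4+(1-q)·2 = q·3+(1-q)·9 ⇒ q(1) = (1-q)(7) ⇒ q = 7/8
P2 indiff ⇒ p·6+(1-p)·2 = p·0+(1-p)·4 ⇒ p(6) = (1-p)(2) ⇒ p = 1/4

P1 mixes 1/4 on A; P2 mixes 7/8 on P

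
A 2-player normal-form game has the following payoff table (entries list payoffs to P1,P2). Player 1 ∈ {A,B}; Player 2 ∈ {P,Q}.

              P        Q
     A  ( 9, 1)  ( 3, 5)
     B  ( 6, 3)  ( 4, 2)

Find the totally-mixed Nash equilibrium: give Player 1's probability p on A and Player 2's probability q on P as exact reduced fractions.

(p,q) = (1/5, 1/4)

P1 indiff ⇒ q·9+(1-q)·3 = q·6+(1-q)·4 ⇒ q(3) = (1-q)(1) ⇒ q = 1/4
P2 indiff ⇒ p·1+(1-p)·3 = p·5+(1-p)·2 ⇒ p(-4) = (1-p)(-1) ⇒ p = 1/5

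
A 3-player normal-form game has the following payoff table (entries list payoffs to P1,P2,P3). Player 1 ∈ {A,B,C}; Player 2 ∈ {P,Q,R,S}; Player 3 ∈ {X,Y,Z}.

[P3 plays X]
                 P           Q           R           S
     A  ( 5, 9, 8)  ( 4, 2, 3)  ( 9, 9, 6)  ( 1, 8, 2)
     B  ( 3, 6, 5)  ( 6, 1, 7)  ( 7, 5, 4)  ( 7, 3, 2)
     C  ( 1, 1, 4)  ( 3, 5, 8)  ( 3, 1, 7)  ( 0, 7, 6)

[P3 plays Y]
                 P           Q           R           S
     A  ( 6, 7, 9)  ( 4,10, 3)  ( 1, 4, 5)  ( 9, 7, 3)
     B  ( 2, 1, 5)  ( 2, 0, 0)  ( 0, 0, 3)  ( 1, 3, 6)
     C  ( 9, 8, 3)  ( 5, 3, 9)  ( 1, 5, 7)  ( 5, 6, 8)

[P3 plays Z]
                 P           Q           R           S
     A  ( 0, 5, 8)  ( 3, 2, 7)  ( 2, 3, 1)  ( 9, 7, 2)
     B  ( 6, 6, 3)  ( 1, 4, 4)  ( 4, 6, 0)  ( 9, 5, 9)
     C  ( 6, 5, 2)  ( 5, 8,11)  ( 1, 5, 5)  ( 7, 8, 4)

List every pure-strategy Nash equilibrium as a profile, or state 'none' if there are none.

PSNE = {(A,R,X), (C,Q,Z)}

(A,P,X): not NE [P3→Y gives 9>8]
(A,P,Y): not NE [P1→C gives 9>6; P2→Q gives 10>7]
(A,P,Z): not NE [P1→C gives 6>0; P2→S gives 7>5; P3→Y gives 9>8]
(A,Q,X): not NE [P1→B gives 6>4; P2→R gives 9>2; P3→Z gives 7>3]
(A,Q,Y): not NE [P1→C gives 5>4; P3→Z gives 7>3]
(A,Q,Z): not NE [P1→C gives 5>3; P2→S gives 7>2]
(A,R,X): NE
(A,R,Y): not NE [P2→Q gives 10>4; P3→X gives 6>5]
(A,R,Z): not NE [P1→B gives 4>2; P2→S gives 7>3; P3→X gives 6>1]
(A,S,X): not NE [P1→B gives 7>1; P2→R gives 9>8; P3→Y gives 3>2]
(A,S,Y): not NE [P2→Q gives 10>7]
(A,S,Z): not NE [P3→Y gives 3>2]
(B,P,X): not NE [P1→A gives 5>3]
(B,P,Y): not NE [P1→C gives 9>2; P2→S gives 3>1]
(B,P,Z): not NE [P3→Y gives 5>3]
(B,Q,X): not NE [P2→P gives 6>1]
(B,Q,Y): not NE [P1→C gives 5>2; P2→S gives 3>0; P3→X gives 7>0]
(B,Q,Z): not NE [P1→C gives 5>1; P2→R gives 6>4; P3→X gives 7>4]
(B,R,X): not NE [P1→A gives 9>7; P2→P gives 6>5]
(B,R,Y): not NE [P1→C gives 1>0; P2→S gives 3>0; P3→X gives 4>3]
(B,R,Z): not NE [P3→X gives 4>0]
(B,S,X): not NE [P2→P gives 6>3; P3→Z gives 9>2]
(B,S,Y): not NE [P1→A gives 9>1; P3→Z gives 9>6]
(B,S,Z): not NE [P2→R gives 6>5]
(C,P,X): not NE [P1→A gives 5>1; P2→S gives 7>1]
(C,P,Y): not NE [P3→X gives 4>3]
(C,P,Z): not NE [P2→S gives 8>5; P3→X gives 4>2]
(C,Q,X): not NE [P1→B gives 6>3; P2→S gives 7>5; P3→Z gives 11>8]
(C,Q,Y): not NE [P2→P gives 8>3; P3→Z gives 11>9]
(C,Q,Z): NE
(C,R,X): not NE [P1→A gives 9>3; P2→S gives 7>1]
(C,R,Y): not NE [P2→P gives 8>5]
(C,R,Z): not NE [P1→B gives 4>1; P2→S gives 8>5; P3→Y gives 7>5]
(C,S,X): not NE [P1→B gives 7>0; P3→Y gives 8>6]
(C,S,Y): not NE [P1→A gives 9>5; P2→P gives 8>6]
(C,S,Z): not NE [P1→B gives 9>7; P3→Y gives 8>4]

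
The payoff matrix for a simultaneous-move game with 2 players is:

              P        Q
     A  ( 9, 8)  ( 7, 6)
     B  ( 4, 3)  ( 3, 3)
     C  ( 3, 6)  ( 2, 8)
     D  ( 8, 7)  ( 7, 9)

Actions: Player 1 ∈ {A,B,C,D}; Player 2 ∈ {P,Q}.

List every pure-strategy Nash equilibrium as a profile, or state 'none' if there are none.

Nash profiles: (A,P), (D,Q)

(A,P): NE
(A,Q): not NE [P2→P gives 8>6]
(B,P): not NE [P1→A gives 9>4]
(B,Q): not NE [P1→D gives 7>3]
(C,P): not NE [P1→A gives 9>3; P2→Q gives 8>6]
(C,Q): not NE [P1→D gives 7>2]
(D,P): not NE [P1→A gives 9>8; P2→Q gives 9>7]
(D,Q): NE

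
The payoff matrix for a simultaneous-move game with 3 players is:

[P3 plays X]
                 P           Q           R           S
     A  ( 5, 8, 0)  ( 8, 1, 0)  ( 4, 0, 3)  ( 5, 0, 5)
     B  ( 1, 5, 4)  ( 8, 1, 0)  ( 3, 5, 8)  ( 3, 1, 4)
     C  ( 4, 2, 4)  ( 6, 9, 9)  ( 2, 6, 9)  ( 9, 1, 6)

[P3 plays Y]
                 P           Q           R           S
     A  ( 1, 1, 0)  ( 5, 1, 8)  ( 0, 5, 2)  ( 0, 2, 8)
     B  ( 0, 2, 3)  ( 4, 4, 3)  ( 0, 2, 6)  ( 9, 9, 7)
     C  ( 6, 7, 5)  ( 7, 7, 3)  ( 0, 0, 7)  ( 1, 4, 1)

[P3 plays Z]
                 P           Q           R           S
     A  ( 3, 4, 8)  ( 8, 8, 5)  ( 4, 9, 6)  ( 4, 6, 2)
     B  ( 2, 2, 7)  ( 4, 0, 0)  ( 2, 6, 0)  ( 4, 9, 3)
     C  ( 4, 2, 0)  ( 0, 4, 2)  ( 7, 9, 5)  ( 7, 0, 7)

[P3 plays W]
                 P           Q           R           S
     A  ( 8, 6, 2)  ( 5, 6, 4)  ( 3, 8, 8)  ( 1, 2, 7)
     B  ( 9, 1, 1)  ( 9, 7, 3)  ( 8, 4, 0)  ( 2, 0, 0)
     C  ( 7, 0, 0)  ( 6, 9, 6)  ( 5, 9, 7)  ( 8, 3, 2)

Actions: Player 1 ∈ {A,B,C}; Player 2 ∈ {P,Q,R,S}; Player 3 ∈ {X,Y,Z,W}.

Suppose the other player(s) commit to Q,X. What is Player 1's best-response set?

u_1(A vs Q,X) = 8
u_1(B vs Q,X) = 8
u_1(C vs Q,X) = 6
max payoff 8 at {A,B}

BR_1 = {A,B}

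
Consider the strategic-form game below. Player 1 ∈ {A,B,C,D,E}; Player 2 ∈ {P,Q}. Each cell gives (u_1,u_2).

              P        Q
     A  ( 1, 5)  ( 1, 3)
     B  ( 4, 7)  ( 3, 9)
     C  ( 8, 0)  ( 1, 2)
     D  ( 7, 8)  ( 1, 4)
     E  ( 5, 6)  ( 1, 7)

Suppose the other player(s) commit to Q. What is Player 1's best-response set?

u_1(A vs Q) = 1
u_1(B vs Q) = 3
u_1(C vs Q) = 1
u_1(D vs Q) = 1
u_1(E vs Q) = 1
max payoff 3 at {B}

argmax u_1 = {B}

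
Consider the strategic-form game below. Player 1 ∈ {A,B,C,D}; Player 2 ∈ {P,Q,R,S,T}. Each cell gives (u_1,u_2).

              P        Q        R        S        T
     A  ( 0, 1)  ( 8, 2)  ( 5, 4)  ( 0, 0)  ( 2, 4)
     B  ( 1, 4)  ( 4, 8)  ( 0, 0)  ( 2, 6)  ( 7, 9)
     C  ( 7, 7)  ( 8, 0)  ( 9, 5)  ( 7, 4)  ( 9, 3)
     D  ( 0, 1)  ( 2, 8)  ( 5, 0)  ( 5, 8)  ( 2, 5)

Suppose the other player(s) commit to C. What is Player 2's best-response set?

argmax u_2 = {P}

u_2(P vs C) = 7
u_2(Q vs C) = 0
u_2(R vs C) = 5
u_2(S vs C) = 4
u_2(T vs C) = 3
max payoff 7 at {P}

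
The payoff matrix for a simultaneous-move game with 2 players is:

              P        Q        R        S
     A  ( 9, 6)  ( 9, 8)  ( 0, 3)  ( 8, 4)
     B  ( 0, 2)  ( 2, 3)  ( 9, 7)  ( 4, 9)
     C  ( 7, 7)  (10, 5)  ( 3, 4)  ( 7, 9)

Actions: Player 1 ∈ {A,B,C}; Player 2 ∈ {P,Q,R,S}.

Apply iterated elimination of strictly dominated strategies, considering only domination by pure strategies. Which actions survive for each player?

Remaining: P1:{A,C} P2:{P,Q,S}

P2 drop R (S beats it: A:4>3 B:9>7 C:9>4)
P1 drop B (A beats it: P:9>0 Q:9>2 S:8>4)
P1→{A,C} P2→{P,Q,S}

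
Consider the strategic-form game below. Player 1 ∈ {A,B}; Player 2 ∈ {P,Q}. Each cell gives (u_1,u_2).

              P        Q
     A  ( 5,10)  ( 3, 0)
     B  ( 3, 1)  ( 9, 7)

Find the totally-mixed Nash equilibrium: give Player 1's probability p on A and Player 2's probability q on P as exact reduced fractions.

(p,q) = (3/8, 3/4)

P1 indiff ⇒ q·5+(1-q)·3 = q·3+(1-q)·9 ⇒ q(2) = (1-q)(6) ⇒ q = 3/4
P2 indiff ⇒ p·10+(1-p)·1 = p·0+(1-p)·7 ⇒ p(10) = (1-p)(6) ⇒ p = 3/8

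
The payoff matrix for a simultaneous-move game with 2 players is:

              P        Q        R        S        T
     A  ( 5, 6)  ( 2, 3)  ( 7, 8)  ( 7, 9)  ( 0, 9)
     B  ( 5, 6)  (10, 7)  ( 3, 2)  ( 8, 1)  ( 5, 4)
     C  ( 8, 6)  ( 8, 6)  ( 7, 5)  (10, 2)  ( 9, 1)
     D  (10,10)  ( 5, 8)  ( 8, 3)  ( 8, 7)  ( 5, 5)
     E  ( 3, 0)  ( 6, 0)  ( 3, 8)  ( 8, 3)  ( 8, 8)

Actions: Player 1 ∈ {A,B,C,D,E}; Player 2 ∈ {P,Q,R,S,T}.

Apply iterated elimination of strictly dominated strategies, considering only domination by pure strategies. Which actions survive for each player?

IESDS → P1:{B,C,D} P2:{P,Q}

P1 drop A (D beats it: P:10>5 Q:5>2 R:8>7 S:8>7 T:5>0)
P1 drop E (C beats it: P:8>3 Q:8>6 R:7>3 S:10>8 T:9>8)
P2 drop R (P beats it: B:6>2 C:6>5 D:10>3)
P2 drop S (P beats it: B:6>1 C:6>2 D:10>7)
P2 drop T (P beats it: B:6>4 C:6>1 D:10>5)
P1→{B,C,D} P2→{P,Q}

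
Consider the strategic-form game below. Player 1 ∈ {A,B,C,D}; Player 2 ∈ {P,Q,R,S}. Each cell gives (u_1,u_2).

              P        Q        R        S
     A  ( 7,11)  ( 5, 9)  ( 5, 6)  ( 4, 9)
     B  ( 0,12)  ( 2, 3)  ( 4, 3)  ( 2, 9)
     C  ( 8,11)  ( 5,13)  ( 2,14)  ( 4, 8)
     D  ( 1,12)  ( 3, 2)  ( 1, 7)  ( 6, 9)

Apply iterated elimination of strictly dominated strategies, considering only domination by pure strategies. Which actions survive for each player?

Remaining: P1:{A,C} P2:{P,Q,R}

P1 drop B (A beats it: P:7>0 Q:5>2 R:5>4 S:4>2)
P2 drop S (P beats it: A:11>9 C:11>8 D:12>9)
P1 drop D (A beats it: P:7>1 Q:5>3 R:5>1)
P1→{A,C} P2→{P,Q,R}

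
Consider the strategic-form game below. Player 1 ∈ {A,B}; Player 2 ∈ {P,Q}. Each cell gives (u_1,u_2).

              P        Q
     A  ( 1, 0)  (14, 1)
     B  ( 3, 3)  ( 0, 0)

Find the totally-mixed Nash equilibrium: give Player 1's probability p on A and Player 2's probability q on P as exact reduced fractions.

P1 indiff ⇒ q·1+(1-q)·14 = q·3+(1-q)·0 ⇒ q(-2) = (1-q)(-14) ⇒ q = 7/8
P2 indiff ⇒ p·0+(1-p)·3 = p·1+(1-p)·0 ⇒ p(-1) = (1-p)(-3) ⇒ p = 3/4

P1 mixes 3/4 on A; P2 mixes 7/8 on P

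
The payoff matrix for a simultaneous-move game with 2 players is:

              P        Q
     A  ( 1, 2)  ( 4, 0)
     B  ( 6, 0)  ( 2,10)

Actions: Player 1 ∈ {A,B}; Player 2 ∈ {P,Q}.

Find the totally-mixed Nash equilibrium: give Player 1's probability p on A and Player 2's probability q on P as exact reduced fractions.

P1 indiff ⇒ q·1+(1-q)·4 = q·6+(1-q)·2 ⇒ q(-5) = (1-q)(-2) ⇒ q = 2/7
P2 indiff ⇒ p·2+(1-p)·0 = p·0+(1-p)·10 ⇒ p(2) = (1-p)(10) ⇒ p = 5/6

(p,q) = (5/6, 2/7)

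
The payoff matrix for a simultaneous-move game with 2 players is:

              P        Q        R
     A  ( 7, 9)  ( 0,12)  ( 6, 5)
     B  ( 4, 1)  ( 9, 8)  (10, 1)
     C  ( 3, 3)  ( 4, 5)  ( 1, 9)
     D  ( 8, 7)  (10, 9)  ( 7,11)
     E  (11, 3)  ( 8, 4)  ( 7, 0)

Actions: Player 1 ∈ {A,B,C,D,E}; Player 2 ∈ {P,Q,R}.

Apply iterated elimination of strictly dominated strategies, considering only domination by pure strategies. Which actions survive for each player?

P1 drop A (D beats it: P:8>7 Q:10>0 R:7>6)
P1 drop C (B beats it: P:4>3 Q:9>4 R:10>1)
P2 drop P (Q beats it: B:8>1 D:9>7 E:4>3)
P1 drop E (B beats it: Q:9>8 R:10>7)
P1→{B,D} P2→{Q,R}

IESDS → P1:{B,D} P2:{Q,R}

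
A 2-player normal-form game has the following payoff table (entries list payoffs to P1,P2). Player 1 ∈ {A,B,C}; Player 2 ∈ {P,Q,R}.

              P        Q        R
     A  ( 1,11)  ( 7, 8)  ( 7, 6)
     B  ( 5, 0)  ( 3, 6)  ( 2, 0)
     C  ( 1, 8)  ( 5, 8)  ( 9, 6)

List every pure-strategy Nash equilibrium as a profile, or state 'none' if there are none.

(A,P): not NE [P1→B gives 5>1]
(A,Q): not NE [P2→P gives 11>8]
(A,R): not NE [P1→C gives 9>7; P2→P gives 11>6]
(B,P): not NE [P2→Q gives 6>0]
(B,Q): not NE [P1→A gives 7>3]
(B,R): not NE [P1→C gives 9>2; P2→Q gives 6>0]
(C,P): not NE [P1→B gives 5>1]
(C,Q): not NE [P1→A gives 7>5]
(C,R): not NE [P2→Q gives 8>6]

No pure NE.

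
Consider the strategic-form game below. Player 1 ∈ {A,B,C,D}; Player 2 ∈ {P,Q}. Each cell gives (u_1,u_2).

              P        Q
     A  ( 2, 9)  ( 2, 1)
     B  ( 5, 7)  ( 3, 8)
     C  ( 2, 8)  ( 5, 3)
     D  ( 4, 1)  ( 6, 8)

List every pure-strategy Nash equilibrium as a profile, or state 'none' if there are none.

(A,P): not NE [P1→B gives 5>2]
(A,Q): not NE [P1→D gives 6>2; P2→P gives 9>1]
(B,P): not NE [P2→Q gives 8>7]
(B,Q): not NE [P1→D gives 6>3]
(C,P): not NE [P1→B gives 5>2]
(C,Q): not NE [P1→D gives 6>5; P2→P gives 8>3]
(D,P): not NE [P1→B gives 5>4; P2→Q gives 8>1]
(D,Q): NE

PSNE = {(D,Q)}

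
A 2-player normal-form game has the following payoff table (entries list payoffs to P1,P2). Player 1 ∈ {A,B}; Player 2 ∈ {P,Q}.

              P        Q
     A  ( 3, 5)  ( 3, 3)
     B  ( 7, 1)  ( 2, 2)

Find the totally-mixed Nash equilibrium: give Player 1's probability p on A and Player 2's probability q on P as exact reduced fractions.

P1 indiff ⇒ q·3+(1-q)·3 = q·7+(1-q)·2 ⇒ q(-4) = (1-q)(-1) ⇒ q = 1/5
P2 indiff ⇒ p·5+(1-p)·1 = p·3+(1-p)·2 ⇒ p(2) = (1-p)(1) ⇒ p = 1/3

P1 mixes 1/3 on A; P2 mixes 1/5 on P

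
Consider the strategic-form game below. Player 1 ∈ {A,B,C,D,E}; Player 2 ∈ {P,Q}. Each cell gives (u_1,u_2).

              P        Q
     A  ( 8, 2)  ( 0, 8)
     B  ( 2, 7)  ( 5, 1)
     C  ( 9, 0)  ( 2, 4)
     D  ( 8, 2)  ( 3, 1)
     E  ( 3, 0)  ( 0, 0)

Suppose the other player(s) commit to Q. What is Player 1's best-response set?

P1 best: {B}

u_1(A vs Q) = 0
u_1(B vs Q) = 5
u_1(C vs Q) = 2
u_1(D vs Q) = 3
u_1(E vs Q) = 0
max payoff 5 at {B}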